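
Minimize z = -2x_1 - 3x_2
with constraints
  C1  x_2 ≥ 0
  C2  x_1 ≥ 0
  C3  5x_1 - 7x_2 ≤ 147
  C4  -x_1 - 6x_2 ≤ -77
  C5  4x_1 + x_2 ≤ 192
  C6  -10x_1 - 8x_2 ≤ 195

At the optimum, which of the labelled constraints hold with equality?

Feasible corners and z = -2x_1 - 3x_2:
  (0, 77/6) → z = -77/2
  (0, 192) → z = -576
  (1421/37, 238/37) → z = -3556/37
  (497/11, 124/11) → z = -1366/11

The minimum is at (0, 192). Substituting into each constraint, equality holds for C2 and C5; the remaining constraints have slack.

C2 and C5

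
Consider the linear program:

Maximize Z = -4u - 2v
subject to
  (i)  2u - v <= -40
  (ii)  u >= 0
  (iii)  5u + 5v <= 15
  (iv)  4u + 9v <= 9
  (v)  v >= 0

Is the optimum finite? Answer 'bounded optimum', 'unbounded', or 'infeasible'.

The boundaries 2u - v = -40 and 4u + 9v = 9 meet at (-351/22, 89/11), but that point violates u ≥ 0. Every candidate vertex is excluded by some other constraint, so the feasible region is empty.

infeasible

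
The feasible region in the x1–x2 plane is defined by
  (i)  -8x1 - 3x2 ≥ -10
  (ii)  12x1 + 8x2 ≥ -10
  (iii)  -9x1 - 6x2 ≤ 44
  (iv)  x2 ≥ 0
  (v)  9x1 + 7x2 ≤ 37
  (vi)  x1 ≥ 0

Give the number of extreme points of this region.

3

Pairwise boundary intersections that survive every other constraint:
  (5/4, 0)
  (0, 10/3)
  (0, 0)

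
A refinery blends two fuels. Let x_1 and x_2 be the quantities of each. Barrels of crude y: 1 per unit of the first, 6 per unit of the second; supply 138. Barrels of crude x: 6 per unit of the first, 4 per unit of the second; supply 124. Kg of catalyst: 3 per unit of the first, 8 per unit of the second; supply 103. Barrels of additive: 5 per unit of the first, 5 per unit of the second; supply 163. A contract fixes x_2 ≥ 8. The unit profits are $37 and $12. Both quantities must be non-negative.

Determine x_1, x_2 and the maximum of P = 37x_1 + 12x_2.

At the optimal vertex, 3x_1 + 8x_2 = 103 and x_2 = 8.
Solving simultaneously gives x_1 = 13, x_2 = 8.

x_1 = 13, x_2 = 8, maximum P = 577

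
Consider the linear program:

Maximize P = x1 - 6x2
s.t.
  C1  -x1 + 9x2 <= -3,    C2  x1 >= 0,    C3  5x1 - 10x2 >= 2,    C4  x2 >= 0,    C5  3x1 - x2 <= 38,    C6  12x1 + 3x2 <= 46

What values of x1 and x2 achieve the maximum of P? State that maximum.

x1 = 23/6, x2 = 0, maximum P = 23/6

Vertices and P = x1 - 6x2:
  (3, 0) → P = 3
  (141/37, 10/111) → P = 121/37
  (23/6, 0) → P = 23/6

The optimum lies where x2 = 0 and 12x1 + 3x2 = 46.
Solving simultaneously gives x1 = 23/6, x2 = 0.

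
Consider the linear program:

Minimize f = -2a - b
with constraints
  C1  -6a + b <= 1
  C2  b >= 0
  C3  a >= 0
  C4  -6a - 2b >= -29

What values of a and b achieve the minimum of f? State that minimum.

a = 3/2, b = 10, minimum f = -13

Extreme points and f = -2a - b:
  (0, 1) → f = -1
  (3/2, 10) → f = -13
  (0, 0) → f = 0
  (29/6, 0) → f = -29/3

The optimum lies where -6a + b = 1 and -6a - 2b = -29.
Solving simultaneously gives a = 3/2, b = 10.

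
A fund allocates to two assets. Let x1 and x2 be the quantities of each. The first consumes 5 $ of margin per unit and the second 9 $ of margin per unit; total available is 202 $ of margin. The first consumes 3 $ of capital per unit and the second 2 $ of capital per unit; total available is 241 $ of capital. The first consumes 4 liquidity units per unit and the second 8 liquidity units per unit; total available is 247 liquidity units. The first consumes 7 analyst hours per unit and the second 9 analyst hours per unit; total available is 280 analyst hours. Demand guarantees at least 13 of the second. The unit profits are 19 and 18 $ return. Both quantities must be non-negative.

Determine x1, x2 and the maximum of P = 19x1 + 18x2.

Feasible corners and P = 19x1 + 18x2:
  (0, 202/9) → P = 404
  (0, 13) → P = 234
  (17, 13) → P = 557

x1 = 17, x2 = 13, maximum P = 557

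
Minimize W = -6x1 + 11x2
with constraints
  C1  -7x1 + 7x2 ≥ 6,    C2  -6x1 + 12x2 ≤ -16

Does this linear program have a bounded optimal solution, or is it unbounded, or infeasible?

unbounded

From the feasible point (-92/21, -74/21), moving in the direction (-7, -7) keeps every constraint satisfied while W decreases without bound.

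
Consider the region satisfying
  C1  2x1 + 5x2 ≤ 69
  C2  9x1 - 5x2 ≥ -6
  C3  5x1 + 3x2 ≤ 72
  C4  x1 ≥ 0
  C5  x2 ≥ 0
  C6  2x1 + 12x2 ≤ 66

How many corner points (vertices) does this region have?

5

Intersecting each pair of boundary lines and keeping only the points that satisfy every inequality leaves:
  (0, 6/5)
  (129/59, 303/59)
  (72/5, 0)
  (37/3, 31/9)
  (0, 0)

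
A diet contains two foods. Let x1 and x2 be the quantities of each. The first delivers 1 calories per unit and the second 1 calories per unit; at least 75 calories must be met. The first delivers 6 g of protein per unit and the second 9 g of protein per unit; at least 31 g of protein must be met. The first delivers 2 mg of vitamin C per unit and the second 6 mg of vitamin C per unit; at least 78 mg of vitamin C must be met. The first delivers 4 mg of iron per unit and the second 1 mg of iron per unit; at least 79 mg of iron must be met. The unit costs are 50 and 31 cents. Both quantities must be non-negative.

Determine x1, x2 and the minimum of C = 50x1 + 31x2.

Feasible corners and C = 50x1 + 31x2:
  (0, 79) → C = 2449
  (75, 0) → C = 3750
  (4/3, 221/3) → C = 7051/3
The feasible region is unbounded (it extends along (0, 1), (1, 0)), but C strictly increases along every unbounded feasible direction, so there is no improving ray and the minimum is attained at a vertex.

At the optimal vertex, x1 + x2 = 75 and 4x1 + x2 = 79.
Solving simultaneously gives x1 = 4/3, x2 = 221/3.

x1 = 4/3, x2 = 221/3, minimum C = 7051/3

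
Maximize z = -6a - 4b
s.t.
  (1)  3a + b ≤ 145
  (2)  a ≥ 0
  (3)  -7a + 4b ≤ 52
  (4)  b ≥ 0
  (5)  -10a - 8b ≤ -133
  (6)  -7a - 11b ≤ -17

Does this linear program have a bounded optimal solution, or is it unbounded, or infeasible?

Feasible corners and z = -6a - 4b:
  (528/19, 1171/19) → z = -7852/19
  (145/3, 0) → z = -290
  (29/24, 1451/96) → z = -1625/24
  (133/10, 0) → z = -399/5
The feasible region has finitely many vertices and no improving ray; the maximum is -1625/24 at (29/24, 1451/96).

bounded optimum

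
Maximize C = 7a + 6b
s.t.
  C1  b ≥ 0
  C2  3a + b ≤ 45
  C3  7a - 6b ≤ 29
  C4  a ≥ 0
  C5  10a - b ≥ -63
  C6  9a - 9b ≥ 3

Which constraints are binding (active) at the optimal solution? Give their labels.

C2 and C6

Feasible corners and C = 7a + 6b:
  (29/7, 0) → C = 29
  (1/3, 0) → C = 7/3
  (299/25, 228/25) → C = 3461/25
  (34/3, 11) → C = 436/3

The maximum is at (34/3, 11). Substituting into each constraint, equality holds for C2 and C6; the remaining constraints have slack.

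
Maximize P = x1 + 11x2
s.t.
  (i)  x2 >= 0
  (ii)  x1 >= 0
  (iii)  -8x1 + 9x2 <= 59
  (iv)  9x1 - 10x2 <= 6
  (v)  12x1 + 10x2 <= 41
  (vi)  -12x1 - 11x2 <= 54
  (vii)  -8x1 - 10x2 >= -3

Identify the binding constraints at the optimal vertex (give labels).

(ii) and (vii)

Extreme points and P = x1 + 11x2:
  (0, 0) → P = 0
  (3/8, 0) → P = 3/8
  (0, 3/10) → P = 33/10

The maximum is at (0, 3/10). Substituting into each constraint, equality holds for (ii) and (vii); the remaining constraints have slack.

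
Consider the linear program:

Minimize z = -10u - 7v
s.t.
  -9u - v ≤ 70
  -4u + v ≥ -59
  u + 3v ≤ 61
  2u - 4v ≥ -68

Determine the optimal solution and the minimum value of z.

Extreme points and z = -10u - 7v:
  (-11/13, -811/13) → z = 5787/13
  (-174/19, 236/19) → z = 88/19
  (238/13, 185/13) → z = -3675/13
  (4, 19) → z = -173

The binding constraints are -4u + v = -59 and u + 3v = 61.
Solving simultaneously gives u = 238/13, v = 185/13.

u = 238/13, v = 185/13, minimum z = -3675/13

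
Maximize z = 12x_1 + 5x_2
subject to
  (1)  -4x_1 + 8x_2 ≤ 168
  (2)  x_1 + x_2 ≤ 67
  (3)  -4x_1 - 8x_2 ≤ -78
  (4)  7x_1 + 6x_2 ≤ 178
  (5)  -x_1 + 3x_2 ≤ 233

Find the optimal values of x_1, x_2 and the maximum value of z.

x_1 = 239/8, x_2 = -83/16, maximum z = 5321/16

Vertices and z = 12x_1 + 5x_2:
  (-45/4, 123/8) → z = -465/8
  (26/5, 118/5) → z = 902/5
  (239/8, -83/16) → z = 5321/16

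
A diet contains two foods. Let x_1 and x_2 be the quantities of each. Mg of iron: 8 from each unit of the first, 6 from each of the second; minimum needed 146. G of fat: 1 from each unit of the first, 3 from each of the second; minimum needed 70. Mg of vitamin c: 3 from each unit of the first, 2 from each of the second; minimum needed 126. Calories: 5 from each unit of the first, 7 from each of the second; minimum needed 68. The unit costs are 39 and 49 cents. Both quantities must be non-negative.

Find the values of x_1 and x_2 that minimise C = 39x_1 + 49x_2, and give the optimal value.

Corner points and C = 39x_1 + 49x_2:
  (0, 63) → C = 3087
  (70, 0) → C = 2730
  (34, 12) → C = 1914
The feasible region is unbounded (it extends along (0, 1), (1, 0)), but C strictly increases along every unbounded feasible direction, so there is no improving ray and the minimum is attained at a vertex.

The binding constraints are x_1 + 3x_2 = 70 and 3x_1 + 2x_2 = 126.
Solving simultaneously gives x_1 = 34, x_2 = 12.

x_1 = 34, x_2 = 12, minimum C = 1914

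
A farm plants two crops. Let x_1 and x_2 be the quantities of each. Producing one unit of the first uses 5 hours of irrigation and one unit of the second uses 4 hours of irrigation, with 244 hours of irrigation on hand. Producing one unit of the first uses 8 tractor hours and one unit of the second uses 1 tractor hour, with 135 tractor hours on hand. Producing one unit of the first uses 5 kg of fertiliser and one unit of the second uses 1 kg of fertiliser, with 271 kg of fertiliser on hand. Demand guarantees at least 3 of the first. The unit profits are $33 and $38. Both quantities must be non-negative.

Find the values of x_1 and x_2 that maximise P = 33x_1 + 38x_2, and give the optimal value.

x_1 = 3, x_2 = 229/4, maximum P = 4549/2

Corner points and P = 33x_1 + 38x_2:
  (135/8, 0) → P = 4455/8
  (3, 0) → P = 99
  (296/27, 1277/27) → P = 58294/27
  (3, 229/4) → P = 4549/2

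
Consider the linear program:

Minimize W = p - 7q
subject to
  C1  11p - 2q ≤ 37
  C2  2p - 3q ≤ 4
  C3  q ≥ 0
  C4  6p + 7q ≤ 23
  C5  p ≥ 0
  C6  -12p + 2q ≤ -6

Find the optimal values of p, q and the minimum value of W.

p = 11/12, q = 5/2, minimum W = -199/12

Feasible corners and W = p - 7q:
  (2, 0) → W = 2
  (97/32, 11/16) → W = -57/32
  (1/2, 0) → W = 1/2
  (11/12, 5/2) → W = -199/12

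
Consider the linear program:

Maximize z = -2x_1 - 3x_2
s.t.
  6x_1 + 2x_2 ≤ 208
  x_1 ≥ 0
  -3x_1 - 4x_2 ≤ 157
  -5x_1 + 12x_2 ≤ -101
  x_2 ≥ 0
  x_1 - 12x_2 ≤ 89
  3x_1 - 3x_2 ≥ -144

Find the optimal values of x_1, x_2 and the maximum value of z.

x_1 = 101/5, x_2 = 0, maximum z = -202/5

Corner points and z = -2x_1 - 3x_2:
  (1349/41, 217/41) → z = -3349/41
  (104/3, 0) → z = -208/3
  (101/5, 0) → z = -202/5

The binding constraints are -5x_1 + 12x_2 = -101 and x_2 = 0.
Solving simultaneously gives x_1 = 101/5, x_2 = 0.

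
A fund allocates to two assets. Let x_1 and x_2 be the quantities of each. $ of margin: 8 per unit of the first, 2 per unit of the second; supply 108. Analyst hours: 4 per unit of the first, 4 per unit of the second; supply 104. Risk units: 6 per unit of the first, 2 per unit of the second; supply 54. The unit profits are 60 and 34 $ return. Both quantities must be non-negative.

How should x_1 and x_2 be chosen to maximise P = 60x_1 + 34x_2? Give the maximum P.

Corner points and P = 60x_1 + 34x_2:
  (0, 0) → P = 0
  (0, 26) → P = 884
  (9, 0) → P = 540
  (1/2, 51/2) → P = 897

The optimum lies where 4x_1 + 4x_2 = 104 and 6x_1 + 2x_2 = 54.
Solving simultaneously gives x_1 = 1/2, x_2 = 51/2.

x_1 = 1/2, x_2 = 51/2, maximum P = 897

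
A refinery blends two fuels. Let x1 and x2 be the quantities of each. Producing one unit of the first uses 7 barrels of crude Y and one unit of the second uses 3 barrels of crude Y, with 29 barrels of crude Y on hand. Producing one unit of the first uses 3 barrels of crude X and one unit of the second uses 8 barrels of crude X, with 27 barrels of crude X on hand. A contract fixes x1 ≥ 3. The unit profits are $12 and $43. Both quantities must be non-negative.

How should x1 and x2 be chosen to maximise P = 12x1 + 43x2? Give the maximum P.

The optimum lies where 3x1 + 8x2 = 27 and x1 = 3.
Solving simultaneously gives x1 = 3, x2 = 9/4.

x1 = 3, x2 = 9/4, maximum P = 531/4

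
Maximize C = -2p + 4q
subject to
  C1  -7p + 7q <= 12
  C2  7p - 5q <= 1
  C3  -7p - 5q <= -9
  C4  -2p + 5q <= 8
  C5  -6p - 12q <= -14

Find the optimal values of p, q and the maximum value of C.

p = 1/9, q = 74/45, maximum C = 286/45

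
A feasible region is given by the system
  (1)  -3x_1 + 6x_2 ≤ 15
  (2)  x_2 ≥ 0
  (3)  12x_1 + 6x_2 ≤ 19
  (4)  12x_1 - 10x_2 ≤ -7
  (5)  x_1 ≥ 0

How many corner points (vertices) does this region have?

4

The feasible vertices (each the meet of two boundaries and inside every other half-plane) are:
  (4/15, 79/30)
  (0, 5/2)
  (37/48, 13/8)
  (0, 7/10)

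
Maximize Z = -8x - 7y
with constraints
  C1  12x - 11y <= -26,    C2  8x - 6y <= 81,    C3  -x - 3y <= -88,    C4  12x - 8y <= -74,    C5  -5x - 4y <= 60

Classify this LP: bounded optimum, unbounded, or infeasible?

Feasible corners and Z = -8x - 7y:
  (241/22, 565/22) → Z = -5883/22
  (-532/11, 500/11) → Z = 756/11
The feasible region has finitely many vertices and no improving ray; the maximum is 756/11 at (-532/11, 500/11).

bounded optimum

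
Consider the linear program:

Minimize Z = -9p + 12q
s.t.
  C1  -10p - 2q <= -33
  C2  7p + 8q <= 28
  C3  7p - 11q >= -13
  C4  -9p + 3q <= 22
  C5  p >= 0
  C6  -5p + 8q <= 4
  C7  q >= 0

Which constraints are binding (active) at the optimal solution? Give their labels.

Feasible corners and Z = -9p + 12q:
  (104/33, 49/66) → Z = -214/11
  (33/10, 0) → Z = -297/10
  (4, 0) → Z = -36

The minimum is at (4, 0). Substituting into each constraint, equality holds for C2 and C7; the remaining constraints have slack.

C2 and C7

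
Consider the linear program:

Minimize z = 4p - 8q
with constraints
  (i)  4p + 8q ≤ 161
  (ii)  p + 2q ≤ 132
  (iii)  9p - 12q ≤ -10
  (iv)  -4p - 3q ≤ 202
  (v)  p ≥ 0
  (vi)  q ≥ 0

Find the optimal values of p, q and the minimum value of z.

The optimum lies where 4p + 8q = 161 and p = 0.
Solving simultaneously gives p = 0, q = 161/8.

p = 0, q = 161/8, minimum z = -161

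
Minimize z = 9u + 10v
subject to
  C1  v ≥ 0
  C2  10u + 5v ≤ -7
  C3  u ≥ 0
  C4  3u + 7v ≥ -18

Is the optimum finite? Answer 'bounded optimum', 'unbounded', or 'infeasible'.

infeasible

The boundaries v = 0 and 10u + 5v = -7 meet at (-7/10, 0), but that point violates u ≥ 0. Every candidate vertex is excluded by some other constraint, so the feasible region is empty.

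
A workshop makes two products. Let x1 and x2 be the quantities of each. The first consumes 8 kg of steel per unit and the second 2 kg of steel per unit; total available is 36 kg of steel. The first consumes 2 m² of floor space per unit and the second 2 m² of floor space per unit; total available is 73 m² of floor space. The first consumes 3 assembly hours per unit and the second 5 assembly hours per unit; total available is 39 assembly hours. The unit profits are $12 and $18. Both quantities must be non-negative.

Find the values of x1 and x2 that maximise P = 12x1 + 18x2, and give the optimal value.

Feasible corners and P = 12x1 + 18x2:
  (0, 0) → P = 0
  (0, 39/5) → P = 702/5
  (9/2, 0) → P = 54
  (3, 6) → P = 144

x1 = 3, x2 = 6, maximum P = 144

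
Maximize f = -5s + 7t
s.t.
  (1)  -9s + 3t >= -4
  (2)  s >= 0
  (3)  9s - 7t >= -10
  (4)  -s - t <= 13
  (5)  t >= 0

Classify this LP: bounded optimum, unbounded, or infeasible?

bounded optimum

Extreme points and f = -5s + 7t:
  (29/18, 7/2) → f = 148/9
  (4/9, 0) → f = -20/9
  (0, 10/7) → f = 10
  (0, 0) → f = 0
The feasible region has finitely many vertices and no improving ray; the maximum is 148/9 at (29/18, 7/2).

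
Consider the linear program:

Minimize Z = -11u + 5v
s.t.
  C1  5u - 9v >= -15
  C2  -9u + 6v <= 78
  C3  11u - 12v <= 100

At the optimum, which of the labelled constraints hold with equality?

C1 and C3

Feasible corners and Z = -11u + 5v:
  (-12, -5) → Z = 107
  (360/13, 665/39) → Z = -8555/39
  (-256/7, -293/7) → Z = 193

The minimum is at (360/13, 665/39). Substituting into each constraint, equality holds for C1 and C3; the remaining constraints have slack.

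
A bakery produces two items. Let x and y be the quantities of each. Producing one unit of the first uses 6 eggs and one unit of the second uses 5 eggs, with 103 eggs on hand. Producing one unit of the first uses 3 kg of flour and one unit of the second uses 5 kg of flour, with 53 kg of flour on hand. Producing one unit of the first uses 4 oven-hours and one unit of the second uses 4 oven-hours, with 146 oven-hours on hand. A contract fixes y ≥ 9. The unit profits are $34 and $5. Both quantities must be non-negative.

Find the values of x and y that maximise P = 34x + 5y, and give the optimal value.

Corner points and P = 34x + 5y:
  (0, 53/5) → P = 53
  (0, 9) → P = 45
  (8/3, 9) → P = 407/3

At the optimal vertex, 3x + 5y = 53 and y = 9.
Solving simultaneously gives x = 8/3, y = 9.

x = 8/3, y = 9, maximum P = 407/3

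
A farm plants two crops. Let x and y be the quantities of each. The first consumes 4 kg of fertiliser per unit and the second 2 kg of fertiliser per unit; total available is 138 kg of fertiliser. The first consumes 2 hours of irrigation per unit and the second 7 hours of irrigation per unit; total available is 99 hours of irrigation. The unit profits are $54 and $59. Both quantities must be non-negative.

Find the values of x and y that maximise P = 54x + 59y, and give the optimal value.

x = 32, y = 5, maximum P = 2023

Extreme points and P = 54x + 59y:
  (0, 0) → P = 0
  (0, 99/7) → P = 5841/7
  (69/2, 0) → P = 1863
  (32, 5) → P = 2023

The optimum lies where 4x + 2y = 138 and 2x + 7y = 99.
Solving simultaneously gives x = 32, y = 5.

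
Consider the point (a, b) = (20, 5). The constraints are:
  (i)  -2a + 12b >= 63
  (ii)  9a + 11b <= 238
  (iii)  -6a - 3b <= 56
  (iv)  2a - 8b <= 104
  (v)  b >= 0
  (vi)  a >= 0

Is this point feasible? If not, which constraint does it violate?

not feasible — violates (i)

Constraint (i): -2a + 12b = 20, which is not ≥ 63. All other constraints are satisfied.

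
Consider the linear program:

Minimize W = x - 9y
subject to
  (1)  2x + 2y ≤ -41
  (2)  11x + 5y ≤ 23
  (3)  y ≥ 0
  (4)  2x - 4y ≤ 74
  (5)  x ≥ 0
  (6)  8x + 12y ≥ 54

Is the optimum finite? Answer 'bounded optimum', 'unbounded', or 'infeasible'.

The boundaries 2x + 2y = -41 and 8x + 12y = 54 meet at (-75, 109/2), but that point violates x ≥ 0. Every candidate vertex is excluded by some other constraint, so the feasible region is empty.

infeasible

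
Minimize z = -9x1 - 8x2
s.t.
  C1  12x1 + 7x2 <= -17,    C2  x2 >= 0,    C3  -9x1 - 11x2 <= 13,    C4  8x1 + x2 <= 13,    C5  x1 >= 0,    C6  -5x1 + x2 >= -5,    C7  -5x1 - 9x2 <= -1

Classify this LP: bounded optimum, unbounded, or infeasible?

The boundaries 12x1 + 7x2 = -17 and -5x1 - 9x2 = -1 meet at (-160/73, 97/73), but that point violates x1 ≥ 0. Every candidate vertex is excluded by some other constraint, so the feasible region is empty.

infeasible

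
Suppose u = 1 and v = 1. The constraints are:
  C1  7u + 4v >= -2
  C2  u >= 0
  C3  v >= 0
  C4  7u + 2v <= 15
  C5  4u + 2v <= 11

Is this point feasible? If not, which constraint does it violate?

feasible

C1: 11 ≥ -2 ✓
C2: 1 ≥ 0 ✓
C3: 1 ≥ 0 ✓
C4: 9 ≤ 15 ✓
C5: 6 ≤ 11 ✓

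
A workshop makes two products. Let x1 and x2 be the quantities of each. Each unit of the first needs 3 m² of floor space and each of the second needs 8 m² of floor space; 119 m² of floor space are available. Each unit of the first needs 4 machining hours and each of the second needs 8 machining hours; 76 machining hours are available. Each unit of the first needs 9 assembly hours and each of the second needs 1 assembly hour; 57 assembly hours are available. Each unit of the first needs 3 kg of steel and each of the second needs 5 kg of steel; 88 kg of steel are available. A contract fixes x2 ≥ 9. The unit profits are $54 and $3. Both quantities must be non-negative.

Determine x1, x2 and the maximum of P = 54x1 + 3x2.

Extreme points and P = 54x1 + 3x2:
  (0, 19/2) → P = 57/2
  (0, 9) → P = 27
  (1, 9) → P = 81

The optimum lies where 4x1 + 8x2 = 76 and x2 = 9.
Solving simultaneously gives x1 = 1, x2 = 9.

x1 = 1, x2 = 9, maximum P = 81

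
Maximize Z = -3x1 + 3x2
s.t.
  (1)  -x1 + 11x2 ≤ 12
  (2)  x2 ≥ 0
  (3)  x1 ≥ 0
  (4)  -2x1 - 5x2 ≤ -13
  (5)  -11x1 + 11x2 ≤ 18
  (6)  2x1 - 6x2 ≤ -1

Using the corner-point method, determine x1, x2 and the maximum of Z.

x1 = 83/27, x2 = 37/27, maximum Z = -46/9

Feasible corners and Z = -3x1 + 3x2:
  (83/27, 37/27) → Z = -46/9
  (61/16, 23/16) → Z = -57/8
  (73/22, 14/11) → Z = -135/22

The binding constraints are -x1 + 11x2 = 12 and -2x1 - 5x2 = -13.
Solving simultaneously gives x1 = 83/27, x2 = 37/27.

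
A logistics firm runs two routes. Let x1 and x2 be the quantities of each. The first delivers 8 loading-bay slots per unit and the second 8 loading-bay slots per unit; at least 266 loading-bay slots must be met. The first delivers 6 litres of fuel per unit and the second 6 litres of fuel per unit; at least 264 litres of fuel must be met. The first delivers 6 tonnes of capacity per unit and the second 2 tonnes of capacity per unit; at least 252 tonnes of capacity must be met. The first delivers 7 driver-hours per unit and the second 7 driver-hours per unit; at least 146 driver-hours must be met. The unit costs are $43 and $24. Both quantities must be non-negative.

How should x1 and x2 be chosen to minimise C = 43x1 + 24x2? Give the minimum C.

The feasible region is unbounded (it extends along (0, 1), (1, 0)), but C strictly increases along every unbounded feasible direction, so there is no improving ray and the minimum is attained at a vertex.

The optimum lies where 6x1 + 6x2 = 264 and 6x1 + 2x2 = 252.
Solving simultaneously gives x1 = 41, x2 = 3.

x1 = 41, x2 = 3, minimum C = 1835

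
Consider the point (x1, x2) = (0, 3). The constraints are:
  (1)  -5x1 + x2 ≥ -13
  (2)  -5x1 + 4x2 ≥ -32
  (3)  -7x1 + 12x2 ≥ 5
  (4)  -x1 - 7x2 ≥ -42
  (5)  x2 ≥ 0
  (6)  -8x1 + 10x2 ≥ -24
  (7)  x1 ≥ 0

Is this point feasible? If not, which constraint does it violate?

(1): 3 ≥ -13 ✓
(2): 12 ≥ -32 ✓
(3): 36 ≥ 5 ✓
(4): -21 ≥ -42 ✓
(5): 3 ≥ 0 ✓
(6): 30 ≥ -24 ✓
(7): 0 ≥ 0 ✓

feasible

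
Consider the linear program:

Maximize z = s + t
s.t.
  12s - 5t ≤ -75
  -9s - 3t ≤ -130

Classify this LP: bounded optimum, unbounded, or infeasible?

unbounded

From the feasible point (425/81, 745/27), moving in the direction (-3, 9) keeps every constraint satisfied while z increases without bound.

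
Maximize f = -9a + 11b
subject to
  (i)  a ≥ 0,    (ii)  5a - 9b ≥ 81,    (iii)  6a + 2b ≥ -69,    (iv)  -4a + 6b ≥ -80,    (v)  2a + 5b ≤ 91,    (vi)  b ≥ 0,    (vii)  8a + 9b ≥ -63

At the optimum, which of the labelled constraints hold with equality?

Feasible corners and f = -9a + 11b:
  (1224/43, 293/43) → f = -7793/43
  (81/5, 0) → f = -729/5
  (473/16, 51/8) → f = -3135/16
  (20, 0) → f = -180

The maximum is at (81/5, 0). Substituting into each constraint, equality holds for (ii) and (vi); the remaining constraints have slack.

(ii) and (vi)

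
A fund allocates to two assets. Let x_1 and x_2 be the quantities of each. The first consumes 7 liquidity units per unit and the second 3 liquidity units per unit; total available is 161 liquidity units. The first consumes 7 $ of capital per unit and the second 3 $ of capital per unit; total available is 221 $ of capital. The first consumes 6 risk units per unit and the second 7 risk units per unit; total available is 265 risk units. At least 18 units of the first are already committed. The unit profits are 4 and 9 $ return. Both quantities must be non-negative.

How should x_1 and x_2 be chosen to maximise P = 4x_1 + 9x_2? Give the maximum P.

x_1 = 18, x_2 = 35/3, maximum P = 177

The binding constraints are 7x_1 + 3x_2 = 161 and x_1 = 18.
Solving simultaneously gives x_1 = 18, x_2 = 35/3.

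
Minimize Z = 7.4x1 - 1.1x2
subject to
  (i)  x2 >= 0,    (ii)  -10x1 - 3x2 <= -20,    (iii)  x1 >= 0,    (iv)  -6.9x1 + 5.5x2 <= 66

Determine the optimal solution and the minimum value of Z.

x1 = 0, x2 = 12, minimum Z = -13.2

Feasible corners and Z = 7.4x1 - 1.1x2:
  (2, 0) → Z = 74/5
  (0, 20/3) → Z = -22/3
  (0, 12) → Z = -66/5
The feasible region is unbounded (it extends along (55, 69), (1, 0)), but Z strictly increases along every unbounded feasible direction, so there is no improving ray and the minimum is attained at a vertex.

The optimum lies where x1 = 0 and -6.9x1 + 5.5x2 = 66.
Solving simultaneously gives x1 = 0, x2 = 12.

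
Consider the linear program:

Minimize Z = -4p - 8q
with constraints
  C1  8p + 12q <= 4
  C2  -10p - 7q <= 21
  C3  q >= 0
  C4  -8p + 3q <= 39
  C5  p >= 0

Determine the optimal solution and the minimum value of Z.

p = 0, q = 1/3, minimum Z = -8/3

Extreme points and Z = -4p - 8q:
  (1/2, 0) → Z = -2
  (0, 1/3) → Z = -8/3
  (0, 0) → Z = 0

The optimum lies where 8p + 12q = 4 and p = 0.
Solving simultaneously gives p = 0, q = 1/3.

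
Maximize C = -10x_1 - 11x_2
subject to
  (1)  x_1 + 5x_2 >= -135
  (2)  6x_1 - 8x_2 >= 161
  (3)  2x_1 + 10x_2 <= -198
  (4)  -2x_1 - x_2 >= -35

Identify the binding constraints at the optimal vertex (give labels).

(1) and (2)

Corner points and C = -10x_1 - 11x_2:
  (-275/38, -971/38) → C = 13431/38
  (310/9, -305/9) → C = 85/3
  (13/38, -755/38) → C = 8175/38
  (274/9, -233/9) → C = -59/3

The maximum is at (-275/38, -971/38). Substituting into each constraint, equality holds for (1) and (2); the remaining constraints have slack.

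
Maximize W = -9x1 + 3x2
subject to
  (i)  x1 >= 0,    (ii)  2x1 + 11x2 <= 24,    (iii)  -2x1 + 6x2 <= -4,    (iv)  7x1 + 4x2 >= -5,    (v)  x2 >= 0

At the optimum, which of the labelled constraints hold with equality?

(iii) and (v)

Feasible corners and W = -9x1 + 3x2:
  (94/17, 20/17) → W = -786/17
  (12, 0) → W = -108
  (2, 0) → W = -18

The maximum is at (2, 0). Substituting into each constraint, equality holds for (iii) and (v); the remaining constraints have slack.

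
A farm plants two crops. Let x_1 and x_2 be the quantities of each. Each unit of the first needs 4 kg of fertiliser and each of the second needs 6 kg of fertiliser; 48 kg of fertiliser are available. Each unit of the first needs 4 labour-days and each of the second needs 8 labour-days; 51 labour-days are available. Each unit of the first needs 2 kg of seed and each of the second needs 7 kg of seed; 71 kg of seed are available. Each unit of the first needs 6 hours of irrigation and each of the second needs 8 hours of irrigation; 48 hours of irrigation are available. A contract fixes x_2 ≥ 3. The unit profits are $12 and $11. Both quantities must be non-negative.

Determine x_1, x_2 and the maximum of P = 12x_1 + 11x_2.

x_1 = 4, x_2 = 3, maximum P = 81

Corner points and P = 12x_1 + 11x_2:
  (0, 6) → P = 66
  (0, 3) → P = 33
  (4, 3) → P = 81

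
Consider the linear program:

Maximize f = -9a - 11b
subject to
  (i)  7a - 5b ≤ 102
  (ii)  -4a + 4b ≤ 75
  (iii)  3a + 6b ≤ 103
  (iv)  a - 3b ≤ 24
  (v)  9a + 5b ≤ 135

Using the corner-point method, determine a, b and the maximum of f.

Feasible corners and f = -9a - 11b:
  (93/8, -33/8) → f = -237/4
  (237/16, 27/80) → f = -5481/40
  (-19/18, 637/36) → f = -6665/36
  (-321/8, -171/8) → f = 2385/4
  (295/39, 174/13) → f = -2799/13

At the optimal vertex, -4a + 4b = 75 and a - 3b = 24.
Solving simultaneously gives a = -321/8, b = -171/8.

a = -321/8, b = -171/8, maximum f = 2385/4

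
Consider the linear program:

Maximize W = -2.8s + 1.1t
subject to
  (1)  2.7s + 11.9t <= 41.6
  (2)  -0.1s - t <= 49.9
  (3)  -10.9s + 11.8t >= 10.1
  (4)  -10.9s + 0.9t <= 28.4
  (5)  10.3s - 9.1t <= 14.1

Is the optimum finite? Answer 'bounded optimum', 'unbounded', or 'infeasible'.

Feasible corners and W = -2.8s + 1.1t:
  (37069/16157, 48071/16157) → W = -509151/161570
  (-15026/6607, 26506/6607) → W = 356147/33035
  (-32603/11881, -183/109) → W = 693467/118810
The feasible region has finitely many vertices and no improving ray; the maximum is 356147/33035 at (-15026/6607, 26506/6607).

bounded optimum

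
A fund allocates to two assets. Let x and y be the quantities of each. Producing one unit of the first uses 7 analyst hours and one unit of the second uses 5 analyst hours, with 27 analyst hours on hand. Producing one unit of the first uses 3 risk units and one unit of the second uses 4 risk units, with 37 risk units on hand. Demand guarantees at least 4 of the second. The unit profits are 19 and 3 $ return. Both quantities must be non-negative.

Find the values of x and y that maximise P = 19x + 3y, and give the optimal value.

Feasible corners and P = 19x + 3y:
  (0, 27/5) → P = 81/5
  (0, 4) → P = 12
  (1, 4) → P = 31

At the optimal vertex, 7x + 5y = 27 and y = 4.
Solving simultaneously gives x = 1, y = 4.

x = 1, y = 4, maximum P = 31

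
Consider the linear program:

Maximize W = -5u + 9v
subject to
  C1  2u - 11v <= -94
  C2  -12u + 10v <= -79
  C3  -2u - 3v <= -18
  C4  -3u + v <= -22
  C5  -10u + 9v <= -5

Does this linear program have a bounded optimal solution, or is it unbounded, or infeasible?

From the feasible point (1809/112, 643/56), moving in the direction (9, 10) keeps every constraint satisfied while W increases without bound.

unbounded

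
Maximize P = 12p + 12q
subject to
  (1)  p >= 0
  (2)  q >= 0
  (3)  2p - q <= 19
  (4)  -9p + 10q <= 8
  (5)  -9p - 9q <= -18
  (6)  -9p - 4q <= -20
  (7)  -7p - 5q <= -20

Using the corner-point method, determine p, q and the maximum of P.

p = 18, q = 17, maximum P = 420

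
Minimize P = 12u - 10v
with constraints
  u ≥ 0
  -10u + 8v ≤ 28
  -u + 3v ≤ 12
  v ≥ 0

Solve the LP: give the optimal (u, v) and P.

u = 6/11, v = 46/11, minimum P = -388/11

Corner points and P = 12u - 10v:
  (0, 7/2) → P = -35
  (0, 0) → P = 0
  (6/11, 46/11) → P = -388/11
The feasible region is unbounded (it extends along (3, 1), (1, 0)), but P strictly increases along every unbounded feasible direction, so there is no improving ray and the minimum is attained at a vertex.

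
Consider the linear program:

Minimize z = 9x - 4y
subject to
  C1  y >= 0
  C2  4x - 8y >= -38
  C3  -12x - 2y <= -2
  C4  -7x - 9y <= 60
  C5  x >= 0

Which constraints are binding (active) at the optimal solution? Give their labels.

Extreme points and z = 9x - 4y:
  (1/6, 0) → z = 3/2
  (0, 19/4) → z = -19
  (0, 1) → z = -4
The feasible region is unbounded (it extends along (2, 1), (1, 0)), but z strictly increases along every unbounded feasible direction, so there is no improving ray and the minimum is attained at a vertex.

The minimum is at (0, 19/4). Substituting into each constraint, equality holds for C2 and C5; the remaining constraints have slack.

C2 and C5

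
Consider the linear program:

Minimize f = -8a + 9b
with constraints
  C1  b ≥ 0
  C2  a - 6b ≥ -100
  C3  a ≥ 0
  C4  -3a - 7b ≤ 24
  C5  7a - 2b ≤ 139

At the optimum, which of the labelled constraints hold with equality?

C1 and C5

Feasible corners and f = -8a + 9b:
  (0, 0) → f = 0
  (139/7, 0) → f = -1112/7
  (0, 50/3) → f = 150
  (517/20, 839/40) → f = -721/40

The minimum is at (139/7, 0). Substituting into each constraint, equality holds for C1 and C5; the remaining constraints have slack.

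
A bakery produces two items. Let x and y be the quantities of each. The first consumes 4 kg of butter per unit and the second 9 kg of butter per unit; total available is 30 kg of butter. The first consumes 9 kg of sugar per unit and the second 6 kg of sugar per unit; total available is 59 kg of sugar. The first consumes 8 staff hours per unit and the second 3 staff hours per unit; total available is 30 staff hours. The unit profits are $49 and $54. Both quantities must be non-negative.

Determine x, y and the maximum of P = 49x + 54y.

x = 3, y = 2, maximum P = 255

Corner points and P = 49x + 54y:
  (0, 0) → P = 0
  (0, 10/3) → P = 180
  (15/4, 0) → P = 735/4
  (3, 2) → P = 255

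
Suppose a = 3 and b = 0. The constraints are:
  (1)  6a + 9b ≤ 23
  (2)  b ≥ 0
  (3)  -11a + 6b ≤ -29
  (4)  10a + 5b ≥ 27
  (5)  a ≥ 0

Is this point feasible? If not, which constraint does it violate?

(1): 18 ≤ 23 ✓
(2): 0 ≥ 0 ✓
(3): -33 ≤ -29 ✓
(4): 30 ≥ 27 ✓
(5): 3 ≥ 0 ✓

feasible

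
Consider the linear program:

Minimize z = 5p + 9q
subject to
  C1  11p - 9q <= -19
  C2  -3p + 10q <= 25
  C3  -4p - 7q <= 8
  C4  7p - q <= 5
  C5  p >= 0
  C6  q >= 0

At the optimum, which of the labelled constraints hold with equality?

Corner points and z = 5p + 9q:
  (35/83, 218/83) → z = 2137/83
  (0, 19/9) → z = 19
  (0, 5/2) → z = 45/2

The minimum is at (0, 19/9). Substituting into each constraint, equality holds for C1 and C5; the remaining constraints have slack.

C1 and C5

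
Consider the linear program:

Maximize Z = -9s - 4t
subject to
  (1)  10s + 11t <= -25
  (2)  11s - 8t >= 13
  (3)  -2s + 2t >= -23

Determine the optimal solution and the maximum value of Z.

s = -79/3, t = -227/6, maximum Z = 1165/3

Feasible corners and Z = -9s - 4t:
  (-19/67, -135/67) → Z = 711/67
  (29/6, -20/3) → Z = -101/6
  (-79/3, -227/6) → Z = 1165/3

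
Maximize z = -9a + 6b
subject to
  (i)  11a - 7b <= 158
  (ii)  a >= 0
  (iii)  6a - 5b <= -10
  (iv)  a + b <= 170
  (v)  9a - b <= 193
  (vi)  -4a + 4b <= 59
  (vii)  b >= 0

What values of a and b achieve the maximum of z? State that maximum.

a = 0, b = 59/4, maximum z = 177/2

Vertices and z = -9a + 6b:
  (0, 2) → z = 12
  (0, 59/4) → z = 177/2
  (25, 32) → z = -33
  (831/32, 1303/32) → z = 339/32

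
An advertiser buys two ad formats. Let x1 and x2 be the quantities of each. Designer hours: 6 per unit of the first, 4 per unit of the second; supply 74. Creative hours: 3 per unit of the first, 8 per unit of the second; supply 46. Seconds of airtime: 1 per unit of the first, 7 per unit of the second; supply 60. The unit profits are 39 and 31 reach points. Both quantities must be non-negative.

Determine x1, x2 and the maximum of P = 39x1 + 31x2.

x1 = 34/3, x2 = 3/2, maximum P = 977/2

Corner points and P = 39x1 + 31x2:
  (0, 0) → P = 0
  (0, 23/4) → P = 713/4
  (37/3, 0) → P = 481
  (34/3, 3/2) → P = 977/2

The binding constraints are 6x1 + 4x2 = 74 and 3x1 + 8x2 = 46.
Solving simultaneously gives x1 = 34/3, x2 = 3/2.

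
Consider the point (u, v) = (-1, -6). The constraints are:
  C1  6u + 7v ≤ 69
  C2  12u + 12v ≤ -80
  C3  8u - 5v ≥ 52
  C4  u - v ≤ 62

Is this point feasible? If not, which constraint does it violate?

not feasible — violates C3

Constraint C3: 8u - 5v = 22, which is not ≥ 52. All other constraints are satisfied.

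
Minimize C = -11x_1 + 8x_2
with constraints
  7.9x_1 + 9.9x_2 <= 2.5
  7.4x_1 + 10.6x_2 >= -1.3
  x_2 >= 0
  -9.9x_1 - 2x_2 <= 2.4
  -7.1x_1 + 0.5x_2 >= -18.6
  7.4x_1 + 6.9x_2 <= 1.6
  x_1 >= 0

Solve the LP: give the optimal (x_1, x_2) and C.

x_1 = 8/37, x_2 = 0, minimum C = -88/37

Feasible corners and C = -11x_1 + 8x_2:
  (8/37, 0) → C = -88/37
  (0, 0) → C = 0
  (0, 16/69) → C = 128/69

At the optimal vertex, x_2 = 0 and 7.4x_1 + 6.9x_2 = 1.6.
Solving simultaneously gives x_1 = 8/37, x_2 = 0.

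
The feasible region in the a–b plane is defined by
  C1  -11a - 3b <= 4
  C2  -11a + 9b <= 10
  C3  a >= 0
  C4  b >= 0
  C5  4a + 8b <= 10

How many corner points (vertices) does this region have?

Pairwise boundary intersections that survive every other constraint:
  (0, 10/9)
  (5/62, 75/62)
  (0, 0)
  (5/2, 0)

4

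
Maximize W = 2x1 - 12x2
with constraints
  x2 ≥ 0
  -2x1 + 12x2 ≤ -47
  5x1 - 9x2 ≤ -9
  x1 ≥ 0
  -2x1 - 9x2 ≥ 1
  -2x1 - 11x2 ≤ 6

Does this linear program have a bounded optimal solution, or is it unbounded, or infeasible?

infeasible

The boundaries -2x1 - 9x2 = 1 and -2x1 - 11x2 = 6 meet at (43/4, -5/2), but that point violates x2 ≥ 0. Every candidate vertex is excluded by some other constraint, so the feasible region is empty.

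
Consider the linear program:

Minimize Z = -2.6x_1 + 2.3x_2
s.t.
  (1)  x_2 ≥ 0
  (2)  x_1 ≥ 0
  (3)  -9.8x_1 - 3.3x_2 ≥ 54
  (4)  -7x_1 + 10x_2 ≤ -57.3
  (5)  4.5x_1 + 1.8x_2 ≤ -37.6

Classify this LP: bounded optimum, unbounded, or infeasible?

infeasible

The boundaries x_1 = 0 and 4.5x_1 + 1.8x_2 = -37.6 meet at (0, -188/9), but that point violates x_2 ≥ 0. Every candidate vertex is excluded by some other constraint, so the feasible region is empty.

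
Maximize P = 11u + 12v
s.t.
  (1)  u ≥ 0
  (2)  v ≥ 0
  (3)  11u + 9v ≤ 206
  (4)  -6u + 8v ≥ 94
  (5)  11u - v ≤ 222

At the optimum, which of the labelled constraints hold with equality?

(1) and (3)

Feasible corners and P = 11u + 12v:
  (0, 206/9) → P = 824/3
  (0, 47/4) → P = 141
  (401/71, 1135/71) → P = 18031/71

The maximum is at (0, 206/9). Substituting into each constraint, equality holds for (1) and (3); the remaining constraints have slack.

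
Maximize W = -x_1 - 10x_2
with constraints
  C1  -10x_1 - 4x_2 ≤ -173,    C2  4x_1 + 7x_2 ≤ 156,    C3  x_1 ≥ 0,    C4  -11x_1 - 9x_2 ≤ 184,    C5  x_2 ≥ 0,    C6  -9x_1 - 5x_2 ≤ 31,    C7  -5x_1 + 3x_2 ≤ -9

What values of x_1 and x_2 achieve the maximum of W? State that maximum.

x_1 = 173/10, x_2 = 0, maximum W = -173/10

Extreme points and W = -x_1 - 10x_2:
  (173/10, 0) → W = -173/10
  (111/10, 31/2) → W = -1661/10
  (39, 0) → W = -39
  (531/47, 744/47) → W = -7971/47

At the optimal vertex, -10x_1 - 4x_2 = -173 and x_2 = 0.
Solving simultaneously gives x_1 = 173/10, x_2 = 0.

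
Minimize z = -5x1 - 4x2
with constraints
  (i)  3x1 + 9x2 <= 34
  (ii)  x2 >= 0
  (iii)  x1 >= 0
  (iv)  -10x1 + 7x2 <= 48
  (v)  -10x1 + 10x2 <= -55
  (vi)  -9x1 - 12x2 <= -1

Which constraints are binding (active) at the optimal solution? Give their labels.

(i) and (ii)

Extreme points and z = -5x1 - 4x2:
  (34/3, 0) → z = -170/3
  (167/24, 35/24) → z = -325/8
  (11/2, 0) → z = -55/2

The minimum is at (34/3, 0). Substituting into each constraint, equality holds for (i) and (ii); the remaining constraints have slack.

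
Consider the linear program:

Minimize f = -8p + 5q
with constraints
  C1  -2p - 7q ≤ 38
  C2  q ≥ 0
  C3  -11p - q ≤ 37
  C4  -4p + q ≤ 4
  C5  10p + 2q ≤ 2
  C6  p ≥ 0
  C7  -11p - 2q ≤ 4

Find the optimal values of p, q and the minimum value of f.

Feasible corners and f = -8p + 5q:
  (1/5, 0) → f = -8/5
  (0, 0) → f = 0
  (0, 1) → f = 5

At the optimal vertex, q = 0 and 10p + 2q = 2.
Solving simultaneously gives p = 1/5, q = 0.

p = 1/5, q = 0, minimum f = -8/5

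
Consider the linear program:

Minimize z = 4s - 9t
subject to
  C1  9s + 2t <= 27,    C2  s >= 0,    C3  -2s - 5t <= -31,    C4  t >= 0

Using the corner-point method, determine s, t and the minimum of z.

s = 0, t = 27/2, minimum z = -243/2

Vertices and z = 4s - 9t:
  (0, 27/2) → z = -243/2
  (73/41, 225/41) → z = -1733/41
  (0, 31/5) → z = -279/5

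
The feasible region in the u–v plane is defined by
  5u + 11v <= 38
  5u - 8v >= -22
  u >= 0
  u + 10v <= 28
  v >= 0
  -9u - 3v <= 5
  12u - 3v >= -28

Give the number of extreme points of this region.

Of the 21 pairwise boundary intersections, those satisfying every inequality are:
  (24/13, 34/13)
  (38/5, 0)
  (0, 11/4)
  (2/29, 81/29)
  (0, 0)

5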